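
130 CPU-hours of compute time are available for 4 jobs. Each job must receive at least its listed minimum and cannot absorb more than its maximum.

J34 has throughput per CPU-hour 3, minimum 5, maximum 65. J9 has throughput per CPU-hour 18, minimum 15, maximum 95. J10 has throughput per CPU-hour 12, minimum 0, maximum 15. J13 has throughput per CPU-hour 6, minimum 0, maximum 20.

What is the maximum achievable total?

1995

Meeting every minimum uses 5+15+0+0 = 20 CPU-hours, leaving 110.
Highest throughput per CPU-hour first: J9 18 > J10 12 > J13 6 > J34 3.
Give J9 80 more to hit its cap of 95 ; 30 left.
J10 takes 15 more to reach its cap of 15 ; 15 left.
J13 has room for 20 more but only 15 remain, so it gets 15.
Total = 3×5 + 18×95 + 12×15 + 6×15 = 1995.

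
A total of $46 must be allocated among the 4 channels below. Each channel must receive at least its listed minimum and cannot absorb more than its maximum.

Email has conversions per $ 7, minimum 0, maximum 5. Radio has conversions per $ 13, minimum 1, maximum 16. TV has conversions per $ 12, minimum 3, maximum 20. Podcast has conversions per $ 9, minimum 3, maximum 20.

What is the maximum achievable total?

538

Meeting every minimum uses 0+1+3+3 = 7 $, leaving 39.
Order the channels by conversions per $: Radio 13 > TV 12 > Podcast 9 > Email 7.
Radio takes 15 more to reach its cap of 16 ; 24 left.
TV takes 17 more to reach its cap of 20 ; 7 left.
Podcast has room for 17 more but only 7 remain, so it gets 10.
Total = 13×16 + 12×20 + 9×10 = 538.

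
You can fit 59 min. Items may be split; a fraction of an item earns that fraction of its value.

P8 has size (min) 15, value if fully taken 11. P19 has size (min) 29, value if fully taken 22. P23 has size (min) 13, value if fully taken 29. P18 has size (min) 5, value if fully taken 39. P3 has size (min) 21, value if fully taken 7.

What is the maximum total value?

Best value per unit of size first: P18 39/5≈7.8, P23 29/13≈2.23, P19 22/29≈0.759, P8 11/15≈0.733, P3 7/21≈0.333.
All 5 min of P18 fit (value 39) → 54 remain.
Take all of P23 (13 min, value 29) → 41 min left.
All 29 min of P19 fit (value 22) → 12 remain.
Only 12 min remain; take 12/15 of P8 for value 11×12/15 = 8.8.
Total value = 98.8.

98.8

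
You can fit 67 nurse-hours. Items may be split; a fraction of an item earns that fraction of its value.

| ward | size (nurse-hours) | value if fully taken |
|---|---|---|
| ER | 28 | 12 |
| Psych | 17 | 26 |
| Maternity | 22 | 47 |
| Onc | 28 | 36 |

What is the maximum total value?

109

Rank by value-to-size ratio: Maternity 47/22≈2.14, Psych 26/17≈1.53, Onc 36/28≈1.29, ER 12/28≈0.429.
Take all of Maternity (22 nurse-hours, value 47) ; 45 nurse-hours left.
All 17 nurse-hours of Psych fit (value 26) ; 28 remain.
Onc: take in full, 28 nurse-hours for value 36 ; 0 left.
Total value = 109.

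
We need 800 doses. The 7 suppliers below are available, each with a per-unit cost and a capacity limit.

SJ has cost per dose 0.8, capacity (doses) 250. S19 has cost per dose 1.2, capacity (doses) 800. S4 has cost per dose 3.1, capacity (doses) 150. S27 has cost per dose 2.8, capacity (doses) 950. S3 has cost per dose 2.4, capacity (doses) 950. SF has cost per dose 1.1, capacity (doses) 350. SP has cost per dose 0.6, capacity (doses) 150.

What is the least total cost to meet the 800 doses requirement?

735

Fill from the cheapest supplier first.
SP (0.6): use full 150 → 650 doses to go.
Take 250 from SJ at 0.8 → need 400 more.
SF at 1.1: take all 350 doses → 50 still needed.
S19 at 1.2: take 50 of its 800 → requirement met.
S3, S27, S4: unused.
Cost = 150×0.6 + 250×0.8 + 350×1.1 + 50×1.2 = 735.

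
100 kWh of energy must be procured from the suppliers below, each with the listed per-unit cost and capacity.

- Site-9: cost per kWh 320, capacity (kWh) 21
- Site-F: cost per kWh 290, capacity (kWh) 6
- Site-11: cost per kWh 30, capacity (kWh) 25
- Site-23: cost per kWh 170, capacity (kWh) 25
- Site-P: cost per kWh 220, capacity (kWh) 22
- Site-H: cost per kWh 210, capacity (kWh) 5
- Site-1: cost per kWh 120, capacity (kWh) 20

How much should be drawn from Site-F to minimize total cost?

Cheapest first:
Site-11 (30): use full 25 → 75 kWh to go.
Take 20 from Site-1 at 120 → need 55 more.
Site-23 (170): use full 25 → 30 kWh to go.
Take 5 from Site-H at 210 → need 25 more.
Take 22 from Site-P at 220 → need 3 more.
Site-F at 290: take 3 of its 6 → requirement met.
Site-9: unused.

3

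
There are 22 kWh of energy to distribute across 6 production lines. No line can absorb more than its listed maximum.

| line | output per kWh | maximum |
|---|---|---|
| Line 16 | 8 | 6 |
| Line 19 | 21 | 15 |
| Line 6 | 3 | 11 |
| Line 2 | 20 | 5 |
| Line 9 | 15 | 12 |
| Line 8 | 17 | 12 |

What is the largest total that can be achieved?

Order the production lines by output per kWh: Line 19 21 > Line 2 20 > Line 8 17 > Line 9 15 > Line 16 8 > Line 6 3.
Give Line 19 15 to hit its cap of 15 — 7 left.
Give Line 2 5 to hit its cap of 5 — 2 left.
Line 8: +2 (room for 12) → 2. Pool exhausted.
Total = 21×15 + 20×5 + 17×2 = 449.

449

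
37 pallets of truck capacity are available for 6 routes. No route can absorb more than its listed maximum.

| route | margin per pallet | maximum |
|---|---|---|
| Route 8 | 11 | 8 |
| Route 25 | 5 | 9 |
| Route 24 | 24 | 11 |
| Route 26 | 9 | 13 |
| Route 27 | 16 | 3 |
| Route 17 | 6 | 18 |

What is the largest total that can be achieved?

529

Highest margin per pallet first: Route 24 24 > Route 27 16 > Route 8 11 > Route 26 9 > Route 17 6 > Route 25 5.
Give Route 24 11 to hit its cap of 11 → 26 left.
Give Route 27 3 to hit its cap of 3 → 23 left.
Route 8: +8 to 8 (cap) → 15 left.
Route 26 takes 13 to reach its cap of 13 → 2 left.
Only 2 left; Route 17 takes them to reach 2.
Total = 11×8 + 24×11 + 9×13 + 16×3 + 6×2 = 529.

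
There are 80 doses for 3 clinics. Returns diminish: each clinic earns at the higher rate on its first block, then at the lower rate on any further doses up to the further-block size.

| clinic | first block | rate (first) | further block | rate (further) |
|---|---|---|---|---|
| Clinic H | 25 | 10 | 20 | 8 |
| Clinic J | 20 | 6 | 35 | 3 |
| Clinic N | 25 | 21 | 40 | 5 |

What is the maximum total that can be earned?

995

Order all 6 blocks by rate: Clinic N/first 21 > Clinic H/first 10 > Clinic H/second 8 > Clinic J/first 6 > Clinic N/second 5 > Clinic J/second 3.
Clinic N/first (21): +25 ; 55 left.
Fill Clinic H first block (25 at 10) ; 30 left.
Clinic H second at 8: fill all 20 ; 10 left.
10 remain; put them into Clinic J first at 6.
Total = 21×25 + 10×25 + 8×20 + 6×10 = 995.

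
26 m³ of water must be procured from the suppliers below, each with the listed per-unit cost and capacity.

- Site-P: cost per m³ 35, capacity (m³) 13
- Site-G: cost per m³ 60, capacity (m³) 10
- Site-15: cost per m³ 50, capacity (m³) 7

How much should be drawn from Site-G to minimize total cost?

6

Fill from the cheapest supplier first.
Site-P at 35: take all 13 m³ — 13 still needed.
Take 7 from Site-15 at 50 — need 6 more.
Take 6 from Site-G at 60 to finish.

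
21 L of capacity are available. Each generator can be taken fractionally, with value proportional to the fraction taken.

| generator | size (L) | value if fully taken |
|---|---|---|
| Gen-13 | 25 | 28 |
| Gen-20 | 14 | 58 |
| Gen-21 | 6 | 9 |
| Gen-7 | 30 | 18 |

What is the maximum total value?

Sort by value density: Gen-20 58/14≈4.14, Gen-21 9/6≈1.5, Gen-13 28/25≈1.12, Gen-7 18/30≈0.6.
Take all of Gen-20 (14 L, value 58) — 7 L left.
Gen-21: take in full, 6 L for value 9 — 1 left.
1 L left: a 1/25 share of Gen-13 gives 28×1/25 = 1.12.
Total value = 68.12.

68.12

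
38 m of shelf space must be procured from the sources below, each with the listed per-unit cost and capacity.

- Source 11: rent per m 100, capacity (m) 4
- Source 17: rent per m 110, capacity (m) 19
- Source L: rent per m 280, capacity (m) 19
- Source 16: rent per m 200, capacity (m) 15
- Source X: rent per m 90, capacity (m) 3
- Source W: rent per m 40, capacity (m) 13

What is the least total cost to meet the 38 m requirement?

Fill from the cheapest source first.
Take 13 from Source W at 40 → need 25 more.
Source X (90): use full 3 → 22 m to go.
Source 11 (100): use full 4 → 18 m to go.
Source 17 (110): take the remaining 18 → done.
Source 16, Source L: unused.
Cost = 13×40 + 3×90 + 4×100 + 18×110 = 3170.

3170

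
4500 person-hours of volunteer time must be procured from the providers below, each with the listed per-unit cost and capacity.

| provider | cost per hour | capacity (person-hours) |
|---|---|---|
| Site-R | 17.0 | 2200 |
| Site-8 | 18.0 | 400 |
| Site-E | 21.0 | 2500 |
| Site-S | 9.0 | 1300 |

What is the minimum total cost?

68900

Use providers in increasing cost order.
Site-S at 9.0: take all 1300 person-hours ; 3200 still needed.
Site-R (17.0): use full 2200 ; 1000 person-hours to go.
Take 400 from Site-8 at 18.0 ; need 600 more.
Site-E at 21.0: take 600 of its 2500 ; requirement met.
Cost = 1300×9.0 + 2200×17.0 + 400×18.0 + 600×21.0 = 68900.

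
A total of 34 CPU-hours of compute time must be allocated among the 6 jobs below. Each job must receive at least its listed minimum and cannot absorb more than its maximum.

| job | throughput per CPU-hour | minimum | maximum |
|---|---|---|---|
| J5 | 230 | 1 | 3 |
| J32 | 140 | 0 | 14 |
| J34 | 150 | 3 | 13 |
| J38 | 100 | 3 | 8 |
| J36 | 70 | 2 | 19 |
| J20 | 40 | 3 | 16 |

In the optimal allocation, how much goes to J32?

Meeting every minimum uses 1+0+3+3+2+3 = 12 CPU-hours, leaving 22.
Highest throughput per CPU-hour first: J5 230 > J34 150 > J32 140 > J38 100 > J36 70 > J20 40.
J5: +2 to 3 (cap) — 20 left.
J34: +10 to 13 (cap) — 10 left.
J32 has room for 14 more but only 10 remain, so it gets 10.

10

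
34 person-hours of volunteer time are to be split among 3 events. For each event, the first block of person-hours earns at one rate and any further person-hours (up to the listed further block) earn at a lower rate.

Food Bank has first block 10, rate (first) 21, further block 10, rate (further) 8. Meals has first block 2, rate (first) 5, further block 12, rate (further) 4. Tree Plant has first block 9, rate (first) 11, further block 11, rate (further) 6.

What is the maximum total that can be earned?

Treat each block as its own option and order by rate: Food Bank/tier1 21 > Tree Plant/tier1 11 > Food Bank/tier2 8 > Tree Plant/tier2 6 > Meals/tier1 5 > Meals/tier2 4.
Food Bank/tier1 (21): +10 → 24 left.
Tree Plant tier1 at 11: fill all 9 → 15 left.
Food Bank/tier2 (8): +10 → 5 left.
5 remain; put them into Tree Plant tier2 at 6.
Total = 21×10 + 11×9 + 8×10 + 6×5 = 419.

419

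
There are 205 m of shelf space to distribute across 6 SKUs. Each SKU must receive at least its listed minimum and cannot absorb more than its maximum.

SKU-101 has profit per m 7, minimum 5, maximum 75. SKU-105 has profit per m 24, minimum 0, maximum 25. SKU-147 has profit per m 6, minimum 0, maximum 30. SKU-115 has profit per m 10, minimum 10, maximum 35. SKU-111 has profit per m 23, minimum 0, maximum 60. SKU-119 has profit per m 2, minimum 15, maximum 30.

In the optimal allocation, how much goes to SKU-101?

70

Meeting every minimum uses 5+0+0+10+0+15 = 30 m, leaving 175.
Order the SKUs by profit per m: SKU-105 24 > SKU-111 23 > SKU-115 10 > SKU-101 7 > SKU-147 6 > SKU-119 2.
SKU-105: +25 to 25 (cap) — 150 left.
SKU-111 takes 60 more to reach its cap of 60 — 90 left.
SKU-115: +25 to 35 (cap) — 65 left.
Only 65 left; SKU-101 takes them to reach 70.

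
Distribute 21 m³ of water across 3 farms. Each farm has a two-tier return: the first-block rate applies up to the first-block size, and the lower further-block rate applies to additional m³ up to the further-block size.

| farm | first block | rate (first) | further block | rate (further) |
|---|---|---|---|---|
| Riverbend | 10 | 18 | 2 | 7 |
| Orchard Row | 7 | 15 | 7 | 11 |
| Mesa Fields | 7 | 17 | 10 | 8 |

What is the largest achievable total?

Order all 6 blocks by rate: Riverbend/tier1 18 > Mesa Fields/tier1 17 > Orchard Row/tier1 15 > Orchard Row/tier2 11 > Mesa Fields/tier2 8 > Riverbend/tier2 7.
Riverbend/tier1 (18): +10 ; 11 left.
Mesa Fields tier1 at 17: fill all 7 ; 4 left.
4 remain; put them into Orchard Row tier1 at 15.
Total = 18×10 + 17×7 + 15×4 = 359.

359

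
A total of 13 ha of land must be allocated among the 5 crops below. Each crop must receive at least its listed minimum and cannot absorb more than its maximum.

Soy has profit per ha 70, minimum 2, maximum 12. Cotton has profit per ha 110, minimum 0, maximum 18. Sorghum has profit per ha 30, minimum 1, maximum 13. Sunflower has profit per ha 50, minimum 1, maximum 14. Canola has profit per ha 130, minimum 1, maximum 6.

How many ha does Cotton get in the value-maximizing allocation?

Meeting every minimum uses 2+0+1+1+1 = 5 ha, leaving 8.
Rank by profit per ha: Canola 130 > Cotton 110 > Soy 70 > Sunflower 50 > Sorghum 30.
Canola: +5 to 6 (cap) → 3 left.
Cotton has room for 18 more but only 3 remain, so it gets 3.

3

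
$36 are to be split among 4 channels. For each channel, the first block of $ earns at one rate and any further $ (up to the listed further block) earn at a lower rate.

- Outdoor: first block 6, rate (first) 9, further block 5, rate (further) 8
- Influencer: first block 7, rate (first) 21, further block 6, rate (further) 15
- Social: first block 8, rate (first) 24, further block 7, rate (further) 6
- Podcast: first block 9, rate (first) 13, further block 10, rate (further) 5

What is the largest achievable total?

600

Order all 8 blocks by rate: Social/T1 24 > Influencer/T1 21 > Influencer/T2 15 > Podcast/T1 13 > Outdoor/T1 9 > Outdoor/T2 8 > Social/T2 6 > Podcast/T2 5.
Social T1 at 24: fill all 8 → 28 left.
Fill Influencer T1 block (7 at 21) → 21 left.
Influencer T2 at 15: fill all 6 → 15 left.
Podcast T1 at 13: fill all 9 → 6 left.
Outdoor/T1 (9): +6 → 0 left.
Total = 24×8 + 21×7 + 15×6 + 13×9 + 9×6 = 600.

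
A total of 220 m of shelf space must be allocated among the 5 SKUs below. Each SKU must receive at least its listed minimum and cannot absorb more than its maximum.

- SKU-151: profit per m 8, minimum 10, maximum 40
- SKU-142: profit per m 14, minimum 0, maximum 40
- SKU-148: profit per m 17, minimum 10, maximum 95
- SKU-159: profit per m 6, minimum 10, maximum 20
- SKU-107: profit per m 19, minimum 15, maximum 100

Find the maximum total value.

3725

Meeting every minimum uses 10+0+10+10+15 = 45 m, leaving 175.
Rank by profit per m: SKU-107 19 > SKU-148 17 > SKU-142 14 > SKU-151 8 > SKU-159 6.
SKU-107 takes 85 more to reach its cap of 100 ; 90 left.
SKU-148 takes 85 more to reach its cap of 95 ; 5 left.
SKU-142 has room for 40 more but only 5 remain, so it gets 5.
Total = 8×10 + 14×5 + 17×95 + 6×10 + 19×100 = 3725.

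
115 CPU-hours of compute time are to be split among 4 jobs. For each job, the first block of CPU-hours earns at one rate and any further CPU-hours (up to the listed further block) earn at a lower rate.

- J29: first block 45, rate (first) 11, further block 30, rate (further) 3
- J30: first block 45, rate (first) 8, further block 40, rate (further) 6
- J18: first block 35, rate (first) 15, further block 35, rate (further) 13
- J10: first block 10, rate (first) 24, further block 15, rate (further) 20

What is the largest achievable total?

1740

Order all 8 blocks by rate: J10/tier1 24 > J10/tier2 20 > J18/tier1 15 > J18/tier2 13 > J29/tier1 11 > J30/tier1 8 > J30/tier2 6 > J29/tier2 3.
J10 tier1 at 24: fill all 10 → 105 left.
J10/tier2 (20): +15 → 90 left.
Fill J18 tier1 block (35 at 15) → 55 left.
J18/tier2 (13): +35 → 20 left.
20 remain; put them into J29 tier1 at 11.
Total = 24×10 + 20×15 + 15×35 + 13×35 + 11×20 = 1740.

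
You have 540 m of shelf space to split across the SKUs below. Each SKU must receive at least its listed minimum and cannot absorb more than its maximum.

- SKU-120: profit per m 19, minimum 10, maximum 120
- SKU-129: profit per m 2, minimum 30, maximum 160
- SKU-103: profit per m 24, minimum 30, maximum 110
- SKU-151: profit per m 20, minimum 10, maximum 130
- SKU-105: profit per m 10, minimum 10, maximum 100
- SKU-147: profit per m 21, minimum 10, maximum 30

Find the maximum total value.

Meeting every minimum uses 10+30+30+10+10+10 = 100 m, leaving 440.
Order the SKUs by profit per m: SKU-103 24 > SKU-147 21 > SKU-151 20 > SKU-120 19 > SKU-105 10 > SKU-129 2.
Give SKU-103 80 more to hit its cap of 110 — 360 left.
SKU-147 takes 20 more to reach its cap of 30 — 340 left.
Give SKU-151 120 more to hit its cap of 130 — 220 left.
SKU-120 takes 110 more to reach its cap of 120 — 110 left.
Give SKU-105 90 more to hit its cap of 100 — 20 left.
SKU-129: +20 (room for 130) → 50. Pool exhausted.
Total = 19×120 + 2×50 + 24×110 + 20×130 + 10×100 + 21×30 = 9250.

9250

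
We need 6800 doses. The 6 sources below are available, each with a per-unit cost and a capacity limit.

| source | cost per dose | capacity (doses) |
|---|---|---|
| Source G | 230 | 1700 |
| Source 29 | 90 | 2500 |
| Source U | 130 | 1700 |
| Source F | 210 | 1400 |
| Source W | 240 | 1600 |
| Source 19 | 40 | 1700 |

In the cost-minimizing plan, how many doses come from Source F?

900

Cheapest first:
Source 19 at 40: take all 1700 doses → 5100 still needed.
Take 2500 from Source 29 at 90 → need 2600 more.
Source U (130): use full 1700 → 900 doses to go.
Source F at 210: take 900 of its 1400 → requirement met.
Source G, Source W: unused.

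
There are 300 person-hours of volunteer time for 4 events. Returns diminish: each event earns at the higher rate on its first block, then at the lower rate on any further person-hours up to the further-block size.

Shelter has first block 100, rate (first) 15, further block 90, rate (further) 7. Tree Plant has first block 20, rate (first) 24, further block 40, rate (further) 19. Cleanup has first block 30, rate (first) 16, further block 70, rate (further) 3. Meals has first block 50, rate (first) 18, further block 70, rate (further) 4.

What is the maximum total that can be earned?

4540

Order all 8 blocks by rate: Tree Plant/T1 24 > Tree Plant/T2 19 > Meals/T1 18 > Cleanup/T1 16 > Shelter/T1 15 > Shelter/T2 7 > Meals/T2 4 > Cleanup/T2 3.
Fill Tree Plant T1 block (20 at 24) ; 280 left.
Tree Plant/T2 (19): +40 ; 240 left.
Meals T1 at 18: fill all 50 ; 190 left.
Cleanup T1 at 16: fill all 30 ; 160 left.
Fill Shelter T1 block (100 at 15) ; 60 left.
60 remain; put them into Shelter T2 at 7.
Total = 24×20 + 19×40 + 18×50 + 16×30 + 15×100 + 7×60 = 4540.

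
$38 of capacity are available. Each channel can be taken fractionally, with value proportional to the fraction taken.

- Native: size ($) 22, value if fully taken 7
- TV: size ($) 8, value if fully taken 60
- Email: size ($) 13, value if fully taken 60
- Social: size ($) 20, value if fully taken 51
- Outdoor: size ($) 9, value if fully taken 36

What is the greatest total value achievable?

176.4

Best value per unit of size first: TV 60/8≈7.5, Email 60/13≈4.62, Outdoor 36/9≈4, Social 51/20≈2.55, Native 7/22≈0.318.
Take all of TV (8 $, value 60) — 30 $ left.
Take all of Email (13 $, value 60) — 17 $ left.
Outdoor: take in full, 9 $ for value 36 — 8 left.
Fill the last 8 $ with part of Social: 8/20 of it earns 20.4.
Total value = 176.4.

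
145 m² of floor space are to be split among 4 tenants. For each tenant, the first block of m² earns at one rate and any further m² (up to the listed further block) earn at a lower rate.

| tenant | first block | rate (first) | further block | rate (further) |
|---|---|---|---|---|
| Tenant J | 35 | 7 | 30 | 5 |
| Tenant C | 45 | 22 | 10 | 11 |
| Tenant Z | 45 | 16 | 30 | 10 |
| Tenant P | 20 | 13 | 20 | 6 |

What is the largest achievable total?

Rank every tier by rate: Tenant C/first 22 > Tenant Z/first 16 > Tenant P/first 13 > Tenant C/second 11 > Tenant Z/second 10 > Tenant J/first 7 > Tenant P/second 6 > Tenant J/second 5.
Tenant C first at 22: fill all 45 ; 100 left.
Tenant Z/first (16): +45 ; 55 left.
Fill Tenant P first block (20 at 13) ; 35 left.
Tenant C/second (11): +10 ; 25 left.
25 remain; put them into Tenant Z second at 10.
Total = 22×45 + 16×45 + 13×20 + 11×10 + 10×25 = 2330.

2330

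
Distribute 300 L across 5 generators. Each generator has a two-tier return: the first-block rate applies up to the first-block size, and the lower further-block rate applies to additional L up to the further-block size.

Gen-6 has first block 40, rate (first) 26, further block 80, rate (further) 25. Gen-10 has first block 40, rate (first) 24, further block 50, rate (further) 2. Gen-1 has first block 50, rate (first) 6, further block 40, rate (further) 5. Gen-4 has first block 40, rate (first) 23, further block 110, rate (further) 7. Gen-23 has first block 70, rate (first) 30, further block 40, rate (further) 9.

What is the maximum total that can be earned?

7290

Rank every tier by rate: Gen-23/tier1 30 > Gen-6/tier1 26 > Gen-6/tier2 25 > Gen-10/tier1 24 > Gen-4/tier1 23 > Gen-23/tier2 9 > Gen-4/tier2 7 > Gen-1/tier1 6 > Gen-1/tier2 5 > Gen-10/tier2 2.
Gen-23 tier1 at 30: fill all 70 ; 230 left.
Fill Gen-6 tier1 block (40 at 26) ; 190 left.
Fill Gen-6 tier2 block (80 at 25) ; 110 left.
Gen-10 tier1 at 24: fill all 40 ; 70 left.
Gen-4 tier1 at 23: fill all 40 ; 30 left.
Gen-23 tier2 at 9: only 30 left, fill 30.
Total = 30×70 + 26×40 + 25×80 + 24×40 + 23×40 + 9×30 = 7290.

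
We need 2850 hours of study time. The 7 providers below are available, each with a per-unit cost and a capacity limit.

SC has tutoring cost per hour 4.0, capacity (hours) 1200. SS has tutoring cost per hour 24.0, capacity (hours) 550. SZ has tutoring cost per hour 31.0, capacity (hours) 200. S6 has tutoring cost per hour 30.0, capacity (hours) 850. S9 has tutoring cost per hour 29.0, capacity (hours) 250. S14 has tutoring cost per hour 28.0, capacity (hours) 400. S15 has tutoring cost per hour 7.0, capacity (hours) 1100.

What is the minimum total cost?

Cheapest first:
SC at 4.0: take all 1200 hours ; 1650 still needed.
S15 at 7.0: take all 1100 hours ; 550 still needed.
SS (24.0): use full 550 ; 0 hours to go.
S14, S9, S6, SZ: unused.
Cost = 1200×4.0 + 1100×7.0 + 550×24.0 = 25700.

25700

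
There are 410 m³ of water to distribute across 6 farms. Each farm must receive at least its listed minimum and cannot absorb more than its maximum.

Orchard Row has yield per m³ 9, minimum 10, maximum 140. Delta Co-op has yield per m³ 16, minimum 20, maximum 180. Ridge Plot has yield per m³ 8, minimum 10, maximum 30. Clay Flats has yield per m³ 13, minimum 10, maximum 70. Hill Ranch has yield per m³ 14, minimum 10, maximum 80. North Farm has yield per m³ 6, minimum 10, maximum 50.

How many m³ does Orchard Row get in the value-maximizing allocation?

Meeting every minimum uses 10+20+10+10+10+10 = 70 m³, leaving 340.
Rank by yield per m³: Delta Co-op 16 > Hill Ranch 14 > Clay Flats 13 > Orchard Row 9 > Ridge Plot 8 > North Farm 6.
Delta Co-op: +160 to 180 (cap) ; 180 left.
Hill Ranch: +70 to 80 (cap) ; 110 left.
Clay Flats: +60 to 70 (cap) ; 50 left.
Orchard Row has room for 130 more but only 50 remain, so it gets 60.

60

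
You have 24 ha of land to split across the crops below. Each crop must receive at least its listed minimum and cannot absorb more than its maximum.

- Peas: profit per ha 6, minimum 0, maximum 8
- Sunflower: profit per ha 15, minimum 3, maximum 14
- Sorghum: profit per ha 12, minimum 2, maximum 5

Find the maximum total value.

300

Meeting every minimum uses 0+3+2 = 5 ha, leaving 19.
Order the crops by profit per ha: Sunflower 15 > Sorghum 12 > Peas 6.
Give Sunflower 11 more to hit its cap of 14 — 8 left.
Sorghum takes 3 more to reach its cap of 5 — 5 left.
Peas has room for 8 more but only 5 remain, so it gets 5.
Total = 6×5 + 15×14 + 12×5 = 300.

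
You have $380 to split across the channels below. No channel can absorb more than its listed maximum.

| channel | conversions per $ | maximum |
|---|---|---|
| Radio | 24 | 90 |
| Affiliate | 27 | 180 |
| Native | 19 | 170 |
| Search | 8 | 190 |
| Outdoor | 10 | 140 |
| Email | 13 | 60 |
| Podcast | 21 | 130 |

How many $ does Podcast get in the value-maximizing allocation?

Rank by conversions per $: Affiliate 27 > Radio 24 > Podcast 21 > Native 19 > Email 13 > Outdoor 10 > Search 8.
Give Affiliate 180 to hit its cap of 180 ; 200 left.
Give Radio 90 to hit its cap of 90 ; 110 left.
Only 110 left; Podcast takes them to reach 110.

110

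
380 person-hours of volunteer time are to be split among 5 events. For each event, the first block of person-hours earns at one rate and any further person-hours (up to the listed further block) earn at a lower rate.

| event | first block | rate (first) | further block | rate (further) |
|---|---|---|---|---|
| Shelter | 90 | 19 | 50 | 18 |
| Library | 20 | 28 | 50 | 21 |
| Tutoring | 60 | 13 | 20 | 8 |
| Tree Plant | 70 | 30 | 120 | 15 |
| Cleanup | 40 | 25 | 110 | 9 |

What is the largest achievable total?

Order all 10 blocks by rate: Tree Plant/T1 30 > Library/T1 28 > Cleanup/T1 25 > Library/T2 21 > Shelter/T1 19 > Shelter/T2 18 > Tree Plant/T2 15 > Tutoring/T1 13 > Cleanup/T2 9 > Tutoring/T2 8.
Fill Tree Plant T1 block (70 at 30) ; 310 left.
Fill Library T1 block (20 at 28) ; 290 left.
Cleanup T1 at 25: fill all 40 ; 250 left.
Library T2 at 21: fill all 50 ; 200 left.
Fill Shelter T1 block (90 at 19) ; 110 left.
Shelter/T2 (18): +50 ; 60 left.
Tree Plant T2 at 15: only 60 left, fill 60.
Total = 30×70 + 28×20 + 25×40 + 21×50 + 19×90 + 18×50 + 15×60 = 8220.

8220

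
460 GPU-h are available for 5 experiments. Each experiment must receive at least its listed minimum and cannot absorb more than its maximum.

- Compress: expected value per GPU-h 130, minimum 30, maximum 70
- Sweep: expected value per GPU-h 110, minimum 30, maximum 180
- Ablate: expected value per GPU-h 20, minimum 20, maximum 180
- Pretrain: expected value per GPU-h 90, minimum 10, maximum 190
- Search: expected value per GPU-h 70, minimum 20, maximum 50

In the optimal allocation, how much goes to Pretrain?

Meeting every minimum uses 30+30+20+10+20 = 110 GPU-h, leaving 350.
Rank by expected value per GPU-h: Compress 130 > Sweep 110 > Pretrain 90 > Search 70 > Ablate 20.
Give Compress 40 more to hit its cap of 70 ; 310 left.
Sweep: +150 to 180 (cap) ; 160 left.
Only 160 left; Pretrain takes them to reach 170.

170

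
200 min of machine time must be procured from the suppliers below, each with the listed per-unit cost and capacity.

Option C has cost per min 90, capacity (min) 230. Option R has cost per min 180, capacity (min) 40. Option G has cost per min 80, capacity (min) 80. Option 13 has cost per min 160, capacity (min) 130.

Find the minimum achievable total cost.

17200

Fill from the cheapest supplier first.
Option G (80): use full 80 ; 120 min to go.
Option C at 90: take 120 of its 230 ; requirement met.
Option 13, Option R: unused.
Cost = 80×80 + 120×90 = 17200.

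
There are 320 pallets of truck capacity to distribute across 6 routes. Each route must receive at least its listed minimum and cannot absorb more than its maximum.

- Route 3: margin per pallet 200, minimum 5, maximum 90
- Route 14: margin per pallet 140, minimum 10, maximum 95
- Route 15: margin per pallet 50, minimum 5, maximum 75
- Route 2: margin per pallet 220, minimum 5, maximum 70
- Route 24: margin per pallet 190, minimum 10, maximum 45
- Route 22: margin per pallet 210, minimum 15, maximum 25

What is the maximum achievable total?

59350

Meeting every minimum uses 5+10+5+5+10+15 = 50 pallets, leaving 270.
Highest margin per pallet first: Route 2 220 > Route 22 210 > Route 3 200 > Route 24 190 > Route 14 140 > Route 15 50.
Route 2 takes 65 more to reach its cap of 70 ; 205 left.
Route 22 takes 10 more to reach its cap of 25 ; 195 left.
Route 3 takes 85 more to reach its cap of 90 ; 110 left.
Give Route 24 35 more to hit its cap of 45 ; 75 left.
Route 14: +75 (room for 85) → 85. Pool exhausted.
Total = 200×90 + 140×85 + 50×5 + 220×70 + 190×45 + 210×25 = 59350.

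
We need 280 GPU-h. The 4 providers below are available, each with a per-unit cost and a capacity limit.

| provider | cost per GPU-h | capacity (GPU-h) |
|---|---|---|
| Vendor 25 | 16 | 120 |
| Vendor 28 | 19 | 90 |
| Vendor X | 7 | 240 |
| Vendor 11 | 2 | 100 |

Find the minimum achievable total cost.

Use providers in increasing cost order.
Vendor 11 (2): use full 100 ; 180 GPU-h to go.
Vendor X at 7: take 180 of its 240 ; requirement met.
Vendor 25, Vendor 28: unused.
Cost = 100×2 + 180×7 = 1460.

1460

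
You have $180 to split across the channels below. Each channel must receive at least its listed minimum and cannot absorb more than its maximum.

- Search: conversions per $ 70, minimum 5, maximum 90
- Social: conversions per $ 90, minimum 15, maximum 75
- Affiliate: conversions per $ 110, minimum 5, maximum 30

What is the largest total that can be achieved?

15300

Meeting every minimum uses 5+15+5 = 25 $, leaving 155.
Order the channels by conversions per $: Affiliate 110 > Social 90 > Search 70.
Give Affiliate 25 more to hit its cap of 30 — 130 left.
Social takes 60 more to reach its cap of 75 — 70 left.
Only 70 left; Search takes them to reach 75.
Total = 70×75 + 90×75 + 110×30 = 15300.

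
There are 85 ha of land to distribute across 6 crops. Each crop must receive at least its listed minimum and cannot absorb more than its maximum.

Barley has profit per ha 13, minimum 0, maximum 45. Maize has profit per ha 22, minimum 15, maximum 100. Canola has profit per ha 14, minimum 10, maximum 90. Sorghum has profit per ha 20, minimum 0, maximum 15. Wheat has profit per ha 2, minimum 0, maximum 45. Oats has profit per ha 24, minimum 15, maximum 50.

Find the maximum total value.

Meeting every minimum uses 0+15+10+0+0+15 = 40 ha, leaving 45.
Rank by profit per ha: Oats 24 > Maize 22 > Sorghum 20 > Canola 14 > Barley 13 > Wheat 2.
Oats: +35 to 50 (cap) → 10 left.
Maize has room for 85 more but only 10 remain, so it gets 25.
Total = 22×25 + 14×10 + 24×50 = 1890.

1890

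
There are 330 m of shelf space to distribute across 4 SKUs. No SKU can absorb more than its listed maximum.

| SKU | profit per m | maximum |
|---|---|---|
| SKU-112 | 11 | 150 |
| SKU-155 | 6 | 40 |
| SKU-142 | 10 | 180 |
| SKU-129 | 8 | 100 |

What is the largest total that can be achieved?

Rank by profit per m: SKU-112 11 > SKU-142 10 > SKU-129 8 > SKU-155 6.
Give SKU-112 150 to hit its cap of 150 ; 180 left.
Give SKU-142 180 to hit its cap of 180 ; 0 left.
Total = 11×150 + 10×180 = 3450.

3450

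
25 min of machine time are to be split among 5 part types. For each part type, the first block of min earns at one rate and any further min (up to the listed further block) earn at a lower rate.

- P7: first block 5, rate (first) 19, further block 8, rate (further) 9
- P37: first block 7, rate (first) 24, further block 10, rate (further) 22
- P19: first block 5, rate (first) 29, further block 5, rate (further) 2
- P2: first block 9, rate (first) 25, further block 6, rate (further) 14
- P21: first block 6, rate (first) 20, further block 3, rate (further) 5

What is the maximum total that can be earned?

Order all 10 blocks by rate: P19/tier1 29 > P2/tier1 25 > P37/tier1 24 > P37/tier2 22 > P21/tier1 20 > P7/tier1 19 > P2/tier2 14 > P7/tier2 9 > P21/tier2 5 > P19/tier2 2.
P19 tier1 at 29: fill all 5 → 20 left.
P2/tier1 (25): +9 → 11 left.
P37/tier1 (24): +7 → 4 left.
P37 tier2 at 22: only 4 left, fill 4.
Total = 29×5 + 25×9 + 24×7 + 22×4 = 626.

626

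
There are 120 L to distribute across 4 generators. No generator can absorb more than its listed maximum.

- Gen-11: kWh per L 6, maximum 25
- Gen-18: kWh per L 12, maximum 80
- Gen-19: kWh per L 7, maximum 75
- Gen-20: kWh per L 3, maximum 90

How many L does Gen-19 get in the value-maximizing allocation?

40

Highest kWh per L first: Gen-18 12 > Gen-19 7 > Gen-11 6 > Gen-20 3.
Gen-18 takes 80 to reach its cap of 80 ; 40 left.
Only 40 left; Gen-19 takes them to reach 40.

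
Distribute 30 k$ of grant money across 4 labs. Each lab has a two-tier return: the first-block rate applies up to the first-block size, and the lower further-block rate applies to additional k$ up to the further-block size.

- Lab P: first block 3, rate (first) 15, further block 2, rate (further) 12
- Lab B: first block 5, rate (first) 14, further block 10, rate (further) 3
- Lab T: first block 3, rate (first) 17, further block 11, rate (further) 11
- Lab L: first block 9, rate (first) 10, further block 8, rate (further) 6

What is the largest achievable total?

Order all 8 blocks by rate: Lab T/first 17 > Lab P/first 15 > Lab B/first 14 > Lab P/second 12 > Lab T/second 11 > Lab L/first 10 > Lab L/second 6 > Lab B/second 3.
Lab T/first (17): +3 — 27 left.
Lab P first at 15: fill all 3 — 24 left.
Lab B/first (14): +5 — 19 left.
Lab P second at 12: fill all 2 — 17 left.
Lab T/second (11): +11 — 6 left.
6 remain; put them into Lab L first at 10.
Total = 17×3 + 15×3 + 14×5 + 12×2 + 11×11 + 10×6 = 371.

371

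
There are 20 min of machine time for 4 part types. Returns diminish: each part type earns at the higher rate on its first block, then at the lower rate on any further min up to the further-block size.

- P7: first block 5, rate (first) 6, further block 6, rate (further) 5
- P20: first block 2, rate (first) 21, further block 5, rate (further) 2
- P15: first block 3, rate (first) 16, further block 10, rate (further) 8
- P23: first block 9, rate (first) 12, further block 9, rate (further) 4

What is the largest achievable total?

Rank every tier by rate: P20/tier1 21 > P15/tier1 16 > P23/tier1 12 > P15/tier2 8 > P7/tier1 6 > P7/tier2 5 > P23/tier2 4 > P20/tier2 2.
P20/tier1 (21): +2 — 18 left.
Fill P15 tier1 block (3 at 16) — 15 left.
P23/tier1 (12): +9 — 6 left.
P15 tier2 at 8: only 6 left, fill 6.
Total = 21×2 + 16×3 + 12×9 + 8×6 = 246.

246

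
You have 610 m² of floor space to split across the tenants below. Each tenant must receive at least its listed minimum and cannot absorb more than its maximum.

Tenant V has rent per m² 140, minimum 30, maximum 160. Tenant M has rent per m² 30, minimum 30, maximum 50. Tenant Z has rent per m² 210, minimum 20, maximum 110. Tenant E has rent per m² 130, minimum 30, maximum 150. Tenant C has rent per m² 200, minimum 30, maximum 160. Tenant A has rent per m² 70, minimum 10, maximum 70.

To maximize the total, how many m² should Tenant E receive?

140

Meeting every minimum uses 30+30+20+30+30+10 = 150 m², leaving 460.
Rank by rent per m²: Tenant Z 210 > Tenant C 200 > Tenant V 140 > Tenant E 130 > Tenant A 70 > Tenant M 30.
Tenant Z: +90 to 110 (cap) → 370 left.
Give Tenant C 130 more to hit its cap of 160 → 240 left.
Tenant V takes 130 more to reach its cap of 160 → 110 left.
Tenant E has room for 120 more but only 110 remain, so it gets 140.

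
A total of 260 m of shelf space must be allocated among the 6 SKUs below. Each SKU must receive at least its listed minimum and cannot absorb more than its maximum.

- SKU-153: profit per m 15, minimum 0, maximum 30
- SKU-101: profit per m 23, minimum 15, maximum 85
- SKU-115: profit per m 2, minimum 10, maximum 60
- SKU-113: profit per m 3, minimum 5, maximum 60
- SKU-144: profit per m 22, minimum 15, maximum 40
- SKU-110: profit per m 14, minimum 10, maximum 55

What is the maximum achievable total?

Meeting every minimum uses 0+15+10+5+15+10 = 55 m, leaving 205.
Highest profit per m first: SKU-101 23 > SKU-144 22 > SKU-153 15 > SKU-110 14 > SKU-113 3 > SKU-115 2.
SKU-101: +70 to 85 (cap) → 135 left.
SKU-144 takes 25 more to reach its cap of 40 → 110 left.
SKU-153: +30 to 30 (cap) → 80 left.
Give SKU-110 45 more to hit its cap of 55 → 35 left.
SKU-113: +35 (room for 55) → 40. Pool exhausted.
Total = 15×30 + 23×85 + 2×10 + 3×40 + 22×40 + 14×55 = 4195.

4195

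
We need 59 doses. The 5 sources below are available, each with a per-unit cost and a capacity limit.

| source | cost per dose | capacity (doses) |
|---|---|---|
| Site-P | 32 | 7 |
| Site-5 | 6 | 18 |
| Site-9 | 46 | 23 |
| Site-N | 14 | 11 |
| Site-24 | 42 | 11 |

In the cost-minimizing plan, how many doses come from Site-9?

12

Use sources in increasing cost order.
Site-5 (6): use full 18 — 41 doses to go.
Site-N (14): use full 11 — 30 doses to go.
Take 7 from Site-P at 32 — need 23 more.
Take 11 from Site-24 at 42 — need 12 more.
Site-9 (46): take the remaining 12 — done.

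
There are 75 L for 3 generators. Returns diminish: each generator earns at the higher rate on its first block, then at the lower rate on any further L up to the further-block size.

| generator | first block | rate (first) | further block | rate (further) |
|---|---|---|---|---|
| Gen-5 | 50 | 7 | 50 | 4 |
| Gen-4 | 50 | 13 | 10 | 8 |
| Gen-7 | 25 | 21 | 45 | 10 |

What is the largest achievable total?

1175

Order all 6 blocks by rate: Gen-7/first 21 > Gen-4/first 13 > Gen-7/second 10 > Gen-4/second 8 > Gen-5/first 7 > Gen-5/second 4.
Fill Gen-7 first block (25 at 21) ; 50 left.
Gen-4 first at 13: fill all 50 ; 0 left.
Total = 21×25 + 13×50 = 1175.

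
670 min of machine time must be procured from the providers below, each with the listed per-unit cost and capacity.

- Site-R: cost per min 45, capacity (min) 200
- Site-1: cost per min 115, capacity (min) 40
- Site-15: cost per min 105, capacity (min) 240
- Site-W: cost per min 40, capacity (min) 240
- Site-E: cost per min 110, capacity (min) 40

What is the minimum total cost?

42750

Use providers in increasing cost order.
Site-W at 40: take all 240 min → 430 still needed.
Take 200 from Site-R at 45 → need 230 more.
Take 230 from Site-15 at 105 to finish.
Site-E, Site-1: unused.
Cost = 240×40 + 200×45 + 230×105 = 42750.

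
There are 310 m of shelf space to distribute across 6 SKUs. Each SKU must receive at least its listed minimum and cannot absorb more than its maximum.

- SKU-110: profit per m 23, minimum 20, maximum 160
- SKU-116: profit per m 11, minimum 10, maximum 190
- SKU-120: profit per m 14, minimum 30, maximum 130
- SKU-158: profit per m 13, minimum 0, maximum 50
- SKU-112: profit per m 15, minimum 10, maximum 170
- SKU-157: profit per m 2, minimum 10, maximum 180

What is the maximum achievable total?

Meeting every minimum uses 20+10+30+0+10+10 = 80 m, leaving 230.
Highest profit per m first: SKU-110 23 > SKU-112 15 > SKU-120 14 > SKU-158 13 > SKU-116 11 > SKU-157 2.
SKU-110: +140 to 160 (cap) → 90 left.
Only 90 left; SKU-112 takes them to reach 100.
Total = 23×160 + 11×10 + 14×30 + 15×100 + 2×10 = 5730.

5730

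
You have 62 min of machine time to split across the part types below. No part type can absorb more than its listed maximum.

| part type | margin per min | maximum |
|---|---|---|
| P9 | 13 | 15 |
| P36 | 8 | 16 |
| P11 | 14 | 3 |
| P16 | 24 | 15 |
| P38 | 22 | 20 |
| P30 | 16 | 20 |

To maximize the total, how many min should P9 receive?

4

Rank by margin per min: P16 24 > P38 22 > P30 16 > P11 14 > P9 13 > P36 8.
P16 takes 15 to reach its cap of 15 — 47 left.
P38: +20 to 20 (cap) — 27 left.
P30: +20 to 20 (cap) — 7 left.
P11: +3 to 3 (cap) — 4 left.
P9 has room for 15 but only 4 remain, so it gets 4.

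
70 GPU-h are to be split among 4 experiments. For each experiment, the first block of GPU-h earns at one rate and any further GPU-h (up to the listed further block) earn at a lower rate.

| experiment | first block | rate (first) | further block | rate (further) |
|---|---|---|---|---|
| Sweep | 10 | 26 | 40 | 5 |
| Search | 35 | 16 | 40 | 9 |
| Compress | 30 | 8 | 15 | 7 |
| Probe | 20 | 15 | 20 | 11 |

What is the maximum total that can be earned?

Treat each block as its own option and order by rate: Sweep/tier1 26 > Search/tier1 16 > Probe/tier1 15 > Probe/tier2 11 > Search/tier2 9 > Compress/tier1 8 > Compress/tier2 7 > Sweep/tier2 5.
Sweep/tier1 (26): +10 → 60 left.
Search/tier1 (16): +35 → 25 left.
Fill Probe tier1 block (20 at 15) → 5 left.
5 remain; put them into Probe tier2 at 11.
Total = 26×10 + 16×35 + 15×20 + 11×5 = 1175.

1175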